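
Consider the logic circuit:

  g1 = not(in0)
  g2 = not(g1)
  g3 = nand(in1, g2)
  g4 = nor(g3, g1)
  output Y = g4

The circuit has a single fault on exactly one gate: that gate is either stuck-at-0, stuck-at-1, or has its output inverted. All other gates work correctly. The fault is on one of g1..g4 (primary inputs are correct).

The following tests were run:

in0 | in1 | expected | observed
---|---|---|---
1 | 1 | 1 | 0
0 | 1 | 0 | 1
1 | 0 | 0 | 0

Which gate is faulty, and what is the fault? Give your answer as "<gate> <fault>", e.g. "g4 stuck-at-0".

Fault-free values for test 1 (in0=1, in1=1): g1=0, g2=1, g3=0, g4=1, giving Y=1. Observed 0.
Test 1: faults giving observed 0 are {g1 stuck-at-1, g1 inverted output, g2 stuck-at-0, g2 inverted output, g3 stuck-at-1, g3 inverted output, g4 stuck-at-0, g4 inverted output}.
Test 2 (in0=0, in1=1): fault-free g1=1, g2=0, g3=1, g4=0 → 0; observed 1. Eliminates g1 stuck-at-1, g2 stuck-at-0, g2 inverted output, g3 stuck-at-1, g3 inverted output, g4 stuck-at-0.
Test 3 (in0=1, in1=0): fault-free g1=0, g2=1, g3=1, g4=0 → 0; observed 0. Eliminates g4 inverted output.
Only g1 inverted output is consistent with every test.

g1 inverted output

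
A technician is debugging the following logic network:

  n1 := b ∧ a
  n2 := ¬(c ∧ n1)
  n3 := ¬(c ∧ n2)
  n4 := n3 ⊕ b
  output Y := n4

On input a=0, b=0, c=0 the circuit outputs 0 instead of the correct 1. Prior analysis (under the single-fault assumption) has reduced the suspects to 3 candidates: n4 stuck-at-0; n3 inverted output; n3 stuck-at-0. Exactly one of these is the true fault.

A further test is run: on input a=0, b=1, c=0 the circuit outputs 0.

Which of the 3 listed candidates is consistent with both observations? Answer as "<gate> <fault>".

Evaluate each candidate on input a=0, b=1, c=0:
  n4 stuck-at-0: n1=0, n2=1, n3=1, n4=0 [stuck-at-0] → 0 — matches
  n3 inverted output: n1=0, n2=1, n3=0 [inverted output], n4=1 → 1 — eliminated
  n3 stuck-at-0: n1=0, n2=1, n3=0 [stuck-at-0], n4=1 → 1 — eliminated
Only n4 stuck-at-0 reproduces the observed 0.

n4 stuck-at-0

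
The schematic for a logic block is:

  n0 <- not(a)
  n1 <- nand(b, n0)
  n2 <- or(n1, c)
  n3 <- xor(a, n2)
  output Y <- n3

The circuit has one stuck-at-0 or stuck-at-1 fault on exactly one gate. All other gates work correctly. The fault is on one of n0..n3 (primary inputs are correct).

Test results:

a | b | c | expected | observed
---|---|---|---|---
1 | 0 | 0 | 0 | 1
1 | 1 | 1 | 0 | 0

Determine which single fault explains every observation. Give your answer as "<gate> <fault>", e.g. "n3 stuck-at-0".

Fault-free values for test 1 (a=1, b=0, c=0): n0=0, n1=1, n2=1, n3=0, giving Y=0. Observed 1.
Test 1: faults giving observed 1 are {n1 stuck-at-0, n2 stuck-at-0, n3 stuck-at-1}.
Test 2 (a=1, b=1, c=1): fault-free n0=0, n1=1, n2=1, n3=0 → 0; observed 0. Eliminates n2 stuck-at-0, n3 stuck-at-1.
Only n1 stuck-at-0 is consistent with every test.

n1 stuck-at-0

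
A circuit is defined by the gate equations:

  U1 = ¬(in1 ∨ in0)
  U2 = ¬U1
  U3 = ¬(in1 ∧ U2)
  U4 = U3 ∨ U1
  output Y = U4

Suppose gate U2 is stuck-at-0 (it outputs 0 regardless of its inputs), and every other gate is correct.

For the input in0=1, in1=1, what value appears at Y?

Propagate with U2 forced: U1=0, U2=0 [stuck-at-0], U3=1, U4=1.
So Y = 1. (Without the fault it would be 0.)

1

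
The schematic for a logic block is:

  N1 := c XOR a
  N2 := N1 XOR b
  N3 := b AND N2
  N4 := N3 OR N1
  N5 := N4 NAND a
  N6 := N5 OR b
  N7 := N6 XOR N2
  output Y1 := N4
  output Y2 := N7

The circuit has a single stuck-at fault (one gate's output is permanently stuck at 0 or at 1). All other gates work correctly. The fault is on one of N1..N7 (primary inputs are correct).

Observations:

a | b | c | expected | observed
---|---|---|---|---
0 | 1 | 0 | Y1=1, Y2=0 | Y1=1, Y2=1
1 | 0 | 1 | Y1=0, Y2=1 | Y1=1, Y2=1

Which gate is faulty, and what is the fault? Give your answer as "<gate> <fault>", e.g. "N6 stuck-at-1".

Fault-free values for test 1 (a=0, b=1, c=0): N1=0, N2=1, N3=1, N4=1, N5=1, N6=1, N7=0, giving Y1=1, Y2=0. Observed Y1=1, Y2=1.
Test 1: faults giving observed Y1=1, Y2=1 are {N1 stuck-at-1, N6 stuck-at-0, N7 stuck-at-1}.
Test 2 (a=1, b=0, c=1): fault-free N1=0, N2=0, N3=0, N4=0, N5=1, N6=1, N7=1 → Y1=0, Y2=1; observed Y1=1, Y2=1. Eliminates N6 stuck-at-0, N7 stuck-at-1.
Only N1 stuck-at-1 is consistent with every test.

N1 stuck-at-1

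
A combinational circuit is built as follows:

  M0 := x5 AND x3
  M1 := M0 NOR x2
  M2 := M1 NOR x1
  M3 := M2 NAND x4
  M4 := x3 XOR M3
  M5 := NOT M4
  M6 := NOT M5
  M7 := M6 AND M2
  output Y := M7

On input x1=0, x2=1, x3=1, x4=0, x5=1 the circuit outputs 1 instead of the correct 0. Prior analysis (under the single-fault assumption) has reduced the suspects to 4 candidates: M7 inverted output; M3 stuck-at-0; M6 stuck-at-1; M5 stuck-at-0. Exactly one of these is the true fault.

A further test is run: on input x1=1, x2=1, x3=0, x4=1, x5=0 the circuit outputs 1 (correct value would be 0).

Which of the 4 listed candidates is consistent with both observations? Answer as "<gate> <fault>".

M7 inverted output

Evaluate each candidate on input x1=1, x2=1, x3=0, x4=1, x5=0:
  M7 inverted output: M0=0, M1=0, M2=0, M3=1, M4=1, M5=0, M6=1, M7=1 [inverted output] → 1 — matches
  M3 stuck-at-0: M0=0, M1=0, M2=0, M3=0 [stuck-at-0], M4=0, M5=1, M6=0, M7=0 → 0 — eliminated
  M6 stuck-at-1: M0=0, M1=0, M2=0, M3=1, M4=1, M5=0, M6=1 [stuck-at-1], M7=0 → 0 — eliminated
  M5 stuck-at-0: M0=0, M1=0, M2=0, M3=1, M4=1, M5=0 [stuck-at-0], M6=1, M7=0 → 0 — eliminated
Only M7 inverted output reproduces the observed 1.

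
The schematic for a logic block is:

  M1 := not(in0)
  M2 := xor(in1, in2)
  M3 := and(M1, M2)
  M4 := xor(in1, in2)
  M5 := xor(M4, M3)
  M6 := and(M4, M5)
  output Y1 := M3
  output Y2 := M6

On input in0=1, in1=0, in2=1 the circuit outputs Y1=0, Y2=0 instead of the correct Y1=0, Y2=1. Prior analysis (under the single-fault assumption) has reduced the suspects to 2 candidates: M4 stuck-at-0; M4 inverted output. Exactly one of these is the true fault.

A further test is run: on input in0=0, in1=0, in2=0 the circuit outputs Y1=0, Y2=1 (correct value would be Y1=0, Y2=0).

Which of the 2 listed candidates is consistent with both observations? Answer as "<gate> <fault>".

Evaluate each candidate on input in0=0, in1=0, in2=0:
  M4 stuck-at-0: M1=1, M2=0, M3=0, M4=0 [stuck-at-0], M5=0, M6=0 → Y1=0, Y2=0 — eliminated
  M4 inverted output: M1=1, M2=0, M3=0, M4=1 [inverted output], M5=1, M6=1 → Y1=0, Y2=1 — matches
Only M4 inverted output reproduces the observed Y1=0, Y2=1.

M4 inverted output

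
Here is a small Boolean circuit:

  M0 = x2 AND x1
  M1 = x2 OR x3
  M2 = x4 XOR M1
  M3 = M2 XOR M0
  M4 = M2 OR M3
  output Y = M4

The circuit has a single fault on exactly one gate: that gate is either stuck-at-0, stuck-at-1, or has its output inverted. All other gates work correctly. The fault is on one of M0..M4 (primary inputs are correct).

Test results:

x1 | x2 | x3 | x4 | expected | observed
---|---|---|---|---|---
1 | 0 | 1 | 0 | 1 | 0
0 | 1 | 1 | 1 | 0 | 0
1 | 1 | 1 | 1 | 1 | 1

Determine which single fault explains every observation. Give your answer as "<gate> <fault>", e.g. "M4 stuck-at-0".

Fault-free values for test 1 (x1=1, x2=0, x3=1, x4=0): M0=0, M1=1, M2=1, M3=1, M4=1, giving Y=1. Observed 0.
Test 1: faults giving observed 0 are {M1 stuck-at-0, M1 inverted output, M2 stuck-at-0, M2 inverted output, M4 stuck-at-0, M4 inverted output}.
Test 2 (x1=0, x2=1, x3=1, x4=1): fault-free M0=0, M1=1, M2=0, M3=0, M4=0 → 0; observed 0. Eliminates M1 stuck-at-0, M1 inverted output, M2 inverted output, M4 inverted output.
Test 3 (x1=1, x2=1, x3=1, x4=1): fault-free M0=1, M1=1, M2=0, M3=1, M4=1 → 1; observed 1. Eliminates M4 stuck-at-0.
Only M2 stuck-at-0 is consistent with every test.

M2 stuck-at-0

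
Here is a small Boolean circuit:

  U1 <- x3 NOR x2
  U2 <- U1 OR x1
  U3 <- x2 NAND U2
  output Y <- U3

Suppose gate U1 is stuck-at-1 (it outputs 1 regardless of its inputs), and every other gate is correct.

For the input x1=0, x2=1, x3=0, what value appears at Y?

Propagate with U1 forced: U1=1 [stuck-at-1], U2=1, U3=0.
So Y = 0. (Without the fault it would be 1.)

0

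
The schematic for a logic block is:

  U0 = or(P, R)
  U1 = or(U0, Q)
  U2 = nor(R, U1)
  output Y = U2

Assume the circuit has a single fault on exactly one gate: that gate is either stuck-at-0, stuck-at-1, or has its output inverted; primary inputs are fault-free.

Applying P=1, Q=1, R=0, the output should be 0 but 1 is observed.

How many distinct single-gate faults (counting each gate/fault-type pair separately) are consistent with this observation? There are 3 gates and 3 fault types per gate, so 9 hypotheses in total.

4

Fault-free: U0=1, U1=1, U2=0 → 0. Observed 1.
  U0 stuck-at-0: output 0 ✗
  U0 stuck-at-1: output 0 ✗
  U0 inverted output: output 0 ✗
  U1 stuck-at-0: output 1 ✓
  U1 stuck-at-1: output 0 ✗
  U1 inverted output: output 1 ✓
  U2 stuck-at-0: output 0 ✗
  U2 stuck-at-1: output 1 ✓
  U2 inverted output: output 1 ✓
Consistent faults: {U1 stuck-at-0, U1 inverted output, U2 stuck-at-1, U2 inverted output} — 4 in all.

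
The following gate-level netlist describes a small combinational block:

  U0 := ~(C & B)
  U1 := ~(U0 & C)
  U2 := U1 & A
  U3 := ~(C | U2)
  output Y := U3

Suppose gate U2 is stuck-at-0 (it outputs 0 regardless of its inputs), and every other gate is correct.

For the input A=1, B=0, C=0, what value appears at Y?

Propagate with U2 forced: U0=1, U1=1, U2=0 [stuck-at-0], U3=1.
So Y = 1. (Without the fault it would be 0.)

1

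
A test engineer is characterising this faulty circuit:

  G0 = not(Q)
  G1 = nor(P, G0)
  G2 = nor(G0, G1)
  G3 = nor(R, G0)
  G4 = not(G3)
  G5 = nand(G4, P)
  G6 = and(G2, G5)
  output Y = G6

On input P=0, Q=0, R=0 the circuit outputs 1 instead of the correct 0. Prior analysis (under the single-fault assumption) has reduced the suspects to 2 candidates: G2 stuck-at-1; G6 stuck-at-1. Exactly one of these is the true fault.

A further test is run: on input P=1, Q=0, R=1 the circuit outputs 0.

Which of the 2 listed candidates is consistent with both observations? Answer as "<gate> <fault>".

Evaluate each candidate on input P=1, Q=0, R=1:
  G2 stuck-at-1: G0=1, G1=0, G2=1 [stuck-at-1], G3=0, G4=1, G5=0, G6=0 → 0 — matches
  G6 stuck-at-1: G0=1, G1=0, G2=0, G3=0, G4=1, G5=0, G6=1 [stuck-at-1] → 1 — eliminated
Only G2 stuck-at-1 reproduces the observed 0.

G2 stuck-at-1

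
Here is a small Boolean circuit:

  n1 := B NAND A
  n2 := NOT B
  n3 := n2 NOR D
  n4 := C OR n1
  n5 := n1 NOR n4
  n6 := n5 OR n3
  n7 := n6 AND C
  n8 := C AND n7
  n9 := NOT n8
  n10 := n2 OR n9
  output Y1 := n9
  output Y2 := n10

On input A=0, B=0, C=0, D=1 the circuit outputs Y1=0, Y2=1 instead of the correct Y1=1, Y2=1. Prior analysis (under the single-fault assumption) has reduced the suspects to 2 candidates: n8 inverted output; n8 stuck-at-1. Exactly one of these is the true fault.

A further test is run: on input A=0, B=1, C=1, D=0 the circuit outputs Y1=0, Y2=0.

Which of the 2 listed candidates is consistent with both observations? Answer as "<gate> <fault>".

n8 stuck-at-1

Evaluate each candidate on input A=0, B=1, C=1, D=0:
  n8 inverted output: n1=1, n2=0, n3=1, n4=1, n5=0, n6=1, n7=1, n8=0 [inverted output], n9=1, n10=1 → Y1=1, Y2=1 — eliminated
  n8 stuck-at-1: n1=1, n2=0, n3=1, n4=1, n5=0, n6=1, n7=1, n8=1 [stuck-at-1], n9=0, n10=0 → Y1=0, Y2=0 — matches
Only n8 stuck-at-1 reproduces the observed Y1=0, Y2=0.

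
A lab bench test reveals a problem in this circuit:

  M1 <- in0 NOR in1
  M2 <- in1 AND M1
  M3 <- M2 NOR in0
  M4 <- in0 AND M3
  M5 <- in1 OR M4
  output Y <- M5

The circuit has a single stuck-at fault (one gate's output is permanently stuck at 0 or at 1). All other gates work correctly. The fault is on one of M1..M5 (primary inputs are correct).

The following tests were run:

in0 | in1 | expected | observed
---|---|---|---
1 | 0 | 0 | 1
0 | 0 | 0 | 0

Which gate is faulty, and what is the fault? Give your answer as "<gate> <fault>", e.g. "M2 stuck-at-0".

M3 stuck-at-1

Fault-free values for test 1 (in0=1, in1=0): M1=0, M2=0, M3=0, M4=0, M5=0, giving Y=0. Observed 1.
Test 1: faults giving observed 1 are {M3 stuck-at-1, M4 stuck-at-1, M5 stuck-at-1}.
Test 2 (in0=0, in1=0): fault-free M1=1, M2=0, M3=1, M4=0, M5=0 → 0; observed 0. Eliminates M4 stuck-at-1, M5 stuck-at-1.
Only M3 stuck-at-1 is consistent with every test.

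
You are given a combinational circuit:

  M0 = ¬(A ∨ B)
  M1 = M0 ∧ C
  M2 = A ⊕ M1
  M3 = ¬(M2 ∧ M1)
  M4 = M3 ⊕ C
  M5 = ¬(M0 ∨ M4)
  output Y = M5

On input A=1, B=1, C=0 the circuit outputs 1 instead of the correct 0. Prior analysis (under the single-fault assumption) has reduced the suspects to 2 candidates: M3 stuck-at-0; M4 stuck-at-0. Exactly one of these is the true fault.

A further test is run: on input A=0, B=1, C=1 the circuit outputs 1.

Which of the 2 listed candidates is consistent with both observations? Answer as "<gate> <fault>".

M4 stuck-at-0

Evaluate each candidate on input A=0, B=1, C=1:
  M3 stuck-at-0: M0=0, M1=0, M2=0, M3=0 [stuck-at-0], M4=1, M5=0 → 0 — eliminated
  M4 stuck-at-0: M0=0, M1=0, M2=0, M3=1, M4=0 [stuck-at-0], M5=1 → 1 — matches
Only M4 stuck-at-0 reproduces the observed 1.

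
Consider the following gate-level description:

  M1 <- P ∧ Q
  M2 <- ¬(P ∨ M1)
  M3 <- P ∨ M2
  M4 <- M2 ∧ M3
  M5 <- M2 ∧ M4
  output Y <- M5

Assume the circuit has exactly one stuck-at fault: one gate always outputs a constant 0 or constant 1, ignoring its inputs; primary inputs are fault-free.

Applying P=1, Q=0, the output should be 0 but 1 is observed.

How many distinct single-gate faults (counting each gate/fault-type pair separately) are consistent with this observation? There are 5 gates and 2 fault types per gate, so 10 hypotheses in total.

2

Fault-free: M1=0, M2=0, M3=1, M4=0, M5=0 → 0. Observed 1.
  M1 stuck-at-0: output 0 ✗
  M1 stuck-at-1: output 0 ✗
  M2 stuck-at-0: output 0 ✗
  M2 stuck-at-1: output 1 ✓
  M3 stuck-at-0: output 0 ✗
  M3 stuck-at-1: output 0 ✗
  M4 stuck-at-0: output 0 ✗
  M4 stuck-at-1: output 0 ✗
  M5 stuck-at-0: output 0 ✗
  M5 stuck-at-1: output 1 ✓
Consistent faults: {M2 stuck-at-1, M5 stuck-at-1} — 2 in all.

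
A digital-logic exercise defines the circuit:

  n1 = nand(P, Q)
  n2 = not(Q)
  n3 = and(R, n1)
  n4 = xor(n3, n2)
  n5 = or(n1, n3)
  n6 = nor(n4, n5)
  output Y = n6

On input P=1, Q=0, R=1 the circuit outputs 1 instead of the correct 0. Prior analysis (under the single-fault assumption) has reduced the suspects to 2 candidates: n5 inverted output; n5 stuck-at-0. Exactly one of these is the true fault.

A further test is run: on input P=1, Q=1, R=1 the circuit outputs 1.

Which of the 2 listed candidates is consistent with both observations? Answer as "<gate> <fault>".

n5 stuck-at-0

Evaluate each candidate on input P=1, Q=1, R=1:
  n5 inverted output: n1=0, n2=0, n3=0, n4=0, n5=1 [inverted output], n6=0 → 0 — eliminated
  n5 stuck-at-0: n1=0, n2=0, n3=0, n4=0, n5=0 [stuck-at-0], n6=1 → 1 — matches
Only n5 stuck-at-0 reproduces the observed 1.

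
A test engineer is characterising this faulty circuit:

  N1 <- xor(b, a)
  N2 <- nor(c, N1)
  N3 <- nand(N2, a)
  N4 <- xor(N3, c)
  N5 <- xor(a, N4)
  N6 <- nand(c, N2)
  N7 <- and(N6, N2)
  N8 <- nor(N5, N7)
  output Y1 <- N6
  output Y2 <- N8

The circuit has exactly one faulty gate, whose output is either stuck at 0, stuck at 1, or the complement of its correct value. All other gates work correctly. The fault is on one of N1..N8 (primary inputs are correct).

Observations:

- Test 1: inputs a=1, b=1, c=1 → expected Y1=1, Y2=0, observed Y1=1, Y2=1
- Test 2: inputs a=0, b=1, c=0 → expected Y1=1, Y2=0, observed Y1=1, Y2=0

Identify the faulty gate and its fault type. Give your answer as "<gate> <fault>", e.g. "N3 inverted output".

Fault-free values for test 1 (a=1, b=1, c=1): N1=0, N2=0, N3=1, N4=0, N5=1, N6=1, N7=0, N8=0, giving Y1=1, Y2=0. Observed Y1=1, Y2=1.
Test 1: faults giving observed Y1=1, Y2=1 are {N3 stuck-at-0, N3 inverted output, N4 stuck-at-1, N4 inverted output, N5 stuck-at-0, N5 inverted output, N8 stuck-at-1, N8 inverted output}.
Test 2 (a=0, b=1, c=0): fault-free N1=1, N2=0, N3=1, N4=1, N5=1, N6=1, N7=0, N8=0 → Y1=1, Y2=0; observed Y1=1, Y2=0. Eliminates N3 stuck-at-0, N3 inverted output, N4 inverted output, N5 stuck-at-0, N5 inverted output, N8 stuck-at-1, N8 inverted output.
Only N4 stuck-at-1 is consistent with every test.

N4 stuck-at-1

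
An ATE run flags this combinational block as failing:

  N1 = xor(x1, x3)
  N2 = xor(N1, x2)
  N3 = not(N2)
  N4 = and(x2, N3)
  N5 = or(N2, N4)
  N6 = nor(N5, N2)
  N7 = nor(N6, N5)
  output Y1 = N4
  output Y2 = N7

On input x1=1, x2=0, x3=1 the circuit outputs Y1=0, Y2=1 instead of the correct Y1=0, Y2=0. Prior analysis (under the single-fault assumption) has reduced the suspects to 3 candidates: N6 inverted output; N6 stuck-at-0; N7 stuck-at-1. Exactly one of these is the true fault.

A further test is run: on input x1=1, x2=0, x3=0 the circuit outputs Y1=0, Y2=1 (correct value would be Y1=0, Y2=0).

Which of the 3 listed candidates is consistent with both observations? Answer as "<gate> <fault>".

N7 stuck-at-1

Evaluate each candidate on input x1=1, x2=0, x3=0:
  N6 inverted output: N1=1, N2=1, N3=0, N4=0, N5=1, N6=1 [inverted output], N7=0 → Y1=0, Y2=0 — eliminated
  N6 stuck-at-0: N1=1, N2=1, N3=0, N4=0, N5=1, N6=0 [stuck-at-0], N7=0 → Y1=0, Y2=0 — eliminated
  N7 stuck-at-1: N1=1, N2=1, N3=0, N4=0, N5=1, N6=0, N7=1 [stuck-at-1] → Y1=0, Y2=1 — matches
Only N7 stuck-at-1 reproduces the observed Y1=0, Y2=1.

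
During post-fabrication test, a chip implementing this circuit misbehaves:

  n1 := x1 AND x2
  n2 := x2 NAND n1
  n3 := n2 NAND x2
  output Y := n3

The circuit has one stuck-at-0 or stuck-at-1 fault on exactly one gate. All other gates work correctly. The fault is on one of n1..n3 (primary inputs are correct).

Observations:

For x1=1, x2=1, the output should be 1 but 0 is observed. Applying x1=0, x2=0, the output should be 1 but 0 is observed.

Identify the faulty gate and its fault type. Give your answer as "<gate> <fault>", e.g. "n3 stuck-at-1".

n3 stuck-at-0

Fault-free values for test 1 (x1=1, x2=1): n1=1, n2=0, n3=1, giving Y=1. Observed 0.
Test 1: faults giving observed 0 are {n1 stuck-at-0, n2 stuck-at-1, n3 stuck-at-0}.
Test 2 (x1=0, x2=0): fault-free n1=0, n2=1, n3=1 → 1; observed 0. Eliminates n1 stuck-at-0, n2 stuck-at-1.
Only n3 stuck-at-0 is consistent with every test.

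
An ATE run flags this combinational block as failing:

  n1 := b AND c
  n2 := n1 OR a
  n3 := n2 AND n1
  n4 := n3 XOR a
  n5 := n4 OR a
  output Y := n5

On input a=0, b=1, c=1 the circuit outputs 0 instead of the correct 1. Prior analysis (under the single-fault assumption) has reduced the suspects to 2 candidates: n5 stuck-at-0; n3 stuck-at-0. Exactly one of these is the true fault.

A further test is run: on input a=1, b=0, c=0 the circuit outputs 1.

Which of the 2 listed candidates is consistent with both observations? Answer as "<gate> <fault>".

Evaluate each candidate on input a=1, b=0, c=0:
  n5 stuck-at-0: n1=0, n2=1, n3=0, n4=1, n5=0 [stuck-at-0] → 0 — eliminated
  n3 stuck-at-0: n1=0, n2=1, n3=0 [stuck-at-0], n4=1, n5=1 → 1 — matches
Only n3 stuck-at-0 reproduces the observed 1.

n3 stuck-at-0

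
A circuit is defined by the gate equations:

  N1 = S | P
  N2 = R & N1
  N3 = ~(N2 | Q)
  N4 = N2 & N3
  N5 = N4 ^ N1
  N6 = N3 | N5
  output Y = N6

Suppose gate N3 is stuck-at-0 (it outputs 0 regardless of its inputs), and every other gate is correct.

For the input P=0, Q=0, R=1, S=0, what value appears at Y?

Propagate with N3 forced: N1=0, N2=0, N3=0 [stuck-at-0], N4=0, N5=0, N6=0.
So Y = 0. (Without the fault it would be 1.)

0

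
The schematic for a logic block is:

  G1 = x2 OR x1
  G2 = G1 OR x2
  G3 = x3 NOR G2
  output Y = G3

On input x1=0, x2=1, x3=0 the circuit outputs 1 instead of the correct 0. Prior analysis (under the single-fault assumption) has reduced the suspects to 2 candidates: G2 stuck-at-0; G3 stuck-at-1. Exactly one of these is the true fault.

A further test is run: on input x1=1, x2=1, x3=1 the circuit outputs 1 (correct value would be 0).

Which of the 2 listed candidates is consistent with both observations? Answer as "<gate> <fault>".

G3 stuck-at-1

Evaluate each candidate on input x1=1, x2=1, x3=1:
  G2 stuck-at-0: G1=1, G2=0 [stuck-at-0], G3=0 → 0 — eliminated
  G3 stuck-at-1: G1=1, G2=1, G3=1 [stuck-at-1] → 1 — matches
Only G3 stuck-at-1 reproduces the observed 1.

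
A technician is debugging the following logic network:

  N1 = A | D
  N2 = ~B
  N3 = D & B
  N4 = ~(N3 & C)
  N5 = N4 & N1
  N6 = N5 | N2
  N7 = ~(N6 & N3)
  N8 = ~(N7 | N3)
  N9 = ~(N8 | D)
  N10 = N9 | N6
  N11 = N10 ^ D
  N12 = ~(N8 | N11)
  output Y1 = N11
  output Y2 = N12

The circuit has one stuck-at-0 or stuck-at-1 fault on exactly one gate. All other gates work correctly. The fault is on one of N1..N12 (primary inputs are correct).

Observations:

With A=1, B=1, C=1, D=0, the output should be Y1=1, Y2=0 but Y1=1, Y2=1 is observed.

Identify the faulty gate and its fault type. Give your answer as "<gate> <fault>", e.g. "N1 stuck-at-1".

N12 stuck-at-1

Fault-free values for test 1 (A=1, B=1, C=1, D=0): N1=1, N2=0, N3=0, N4=1, N5=1, N6=1, N7=1, N8=0, N9=1, N10=1, N11=1, N12=0, giving Y1=1, Y2=0. Observed Y1=1, Y2=1.
Test 1: faults giving observed Y1=1, Y2=1 are {N12 stuck-at-1}.
Only N12 stuck-at-1 is consistent with every test.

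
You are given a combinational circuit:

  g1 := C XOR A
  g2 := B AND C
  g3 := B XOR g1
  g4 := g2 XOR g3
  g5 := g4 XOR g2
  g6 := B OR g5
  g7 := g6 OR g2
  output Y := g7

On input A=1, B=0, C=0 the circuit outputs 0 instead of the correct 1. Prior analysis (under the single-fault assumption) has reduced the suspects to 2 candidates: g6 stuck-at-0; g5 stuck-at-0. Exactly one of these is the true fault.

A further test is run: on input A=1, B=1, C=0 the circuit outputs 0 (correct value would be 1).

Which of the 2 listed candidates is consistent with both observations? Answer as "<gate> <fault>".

Evaluate each candidate on input A=1, B=1, C=0:
  g6 stuck-at-0: g1=1, g2=0, g3=0, g4=0, g5=0, g6=0 [stuck-at-0], g7=0 → 0 — matches
  g5 stuck-at-0: g1=1, g2=0, g3=0, g4=0, g5=0 [stuck-at-0], g6=1, g7=1 → 1 — eliminated
Only g6 stuck-at-0 reproduces the observed 0.

g6 stuck-at-0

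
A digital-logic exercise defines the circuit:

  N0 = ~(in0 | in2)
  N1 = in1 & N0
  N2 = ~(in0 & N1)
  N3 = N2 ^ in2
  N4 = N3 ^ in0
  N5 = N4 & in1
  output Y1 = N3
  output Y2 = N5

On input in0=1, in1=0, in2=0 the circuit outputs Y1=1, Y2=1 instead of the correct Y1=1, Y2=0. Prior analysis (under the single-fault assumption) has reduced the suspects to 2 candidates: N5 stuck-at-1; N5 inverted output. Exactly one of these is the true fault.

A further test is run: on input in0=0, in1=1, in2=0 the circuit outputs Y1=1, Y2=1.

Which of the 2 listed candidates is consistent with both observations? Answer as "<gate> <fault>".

Evaluate each candidate on input in0=0, in1=1, in2=0:
  N5 stuck-at-1: N0=1, N1=1, N2=1, N3=1, N4=1, N5=1 [stuck-at-1] → Y1=1, Y2=1 — matches
  N5 inverted output: N0=1, N1=1, N2=1, N3=1, N4=1, N5=0 [inverted output] → Y1=1, Y2=0 — eliminated
Only N5 stuck-at-1 reproduces the observed Y1=1, Y2=1.

N5 stuck-at-1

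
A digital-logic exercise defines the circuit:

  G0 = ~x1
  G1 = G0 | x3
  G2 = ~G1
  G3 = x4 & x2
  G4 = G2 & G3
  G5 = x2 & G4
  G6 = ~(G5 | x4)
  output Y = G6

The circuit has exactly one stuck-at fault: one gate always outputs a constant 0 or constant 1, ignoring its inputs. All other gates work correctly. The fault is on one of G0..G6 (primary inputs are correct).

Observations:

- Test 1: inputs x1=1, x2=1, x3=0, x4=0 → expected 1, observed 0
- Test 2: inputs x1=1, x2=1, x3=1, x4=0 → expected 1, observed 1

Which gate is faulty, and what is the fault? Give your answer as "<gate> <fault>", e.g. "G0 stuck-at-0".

Fault-free values for test 1 (x1=1, x2=1, x3=0, x4=0): G0=0, G1=0, G2=1, G3=0, G4=0, G5=0, G6=1, giving Y=1. Observed 0.
Test 1: faults giving observed 0 are {G3 stuck-at-1, G4 stuck-at-1, G5 stuck-at-1, G6 stuck-at-0}.
Test 2 (x1=1, x2=1, x3=1, x4=0): fault-free G0=0, G1=1, G2=0, G3=0, G4=0, G5=0, G6=1 → 1; observed 1. Eliminates G4 stuck-at-1, G5 stuck-at-1, G6 stuck-at-0.
Only G3 stuck-at-1 is consistent with every test.

G3 stuck-at-1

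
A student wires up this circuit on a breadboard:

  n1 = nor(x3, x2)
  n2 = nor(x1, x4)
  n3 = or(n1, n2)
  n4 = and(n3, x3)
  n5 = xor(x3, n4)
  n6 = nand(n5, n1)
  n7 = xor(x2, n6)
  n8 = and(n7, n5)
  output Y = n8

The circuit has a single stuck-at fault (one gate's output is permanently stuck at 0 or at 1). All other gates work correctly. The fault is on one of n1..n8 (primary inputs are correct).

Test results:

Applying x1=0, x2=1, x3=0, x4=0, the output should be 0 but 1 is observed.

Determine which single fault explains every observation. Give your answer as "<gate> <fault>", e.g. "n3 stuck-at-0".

Fault-free values for test 1 (x1=0, x2=1, x3=0, x4=0): n1=0, n2=1, n3=1, n4=0, n5=0, n6=1, n7=0, n8=0, giving Y=0. Observed 1.
Test 1: faults giving observed 1 are {n8 stuck-at-1}.
Only n8 stuck-at-1 is consistent with every test.

n8 stuck-at-1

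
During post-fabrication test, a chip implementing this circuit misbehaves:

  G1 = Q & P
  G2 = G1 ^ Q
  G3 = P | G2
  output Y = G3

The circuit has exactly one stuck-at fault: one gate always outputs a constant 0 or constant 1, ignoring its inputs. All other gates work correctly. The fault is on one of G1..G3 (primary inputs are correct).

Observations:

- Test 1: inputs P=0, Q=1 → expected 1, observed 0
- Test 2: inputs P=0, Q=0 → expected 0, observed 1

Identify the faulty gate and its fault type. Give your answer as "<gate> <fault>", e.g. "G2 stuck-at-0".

Fault-free values for test 1 (P=0, Q=1): G1=0, G2=1, G3=1, giving Y=1. Observed 0.
Test 1: faults giving observed 0 are {G1 stuck-at-1, G2 stuck-at-0, G3 stuck-at-0}.
Test 2 (P=0, Q=0): fault-free G1=0, G2=0, G3=0 → 0; observed 1. Eliminates G2 stuck-at-0, G3 stuck-at-0.
Only G1 stuck-at-1 is consistent with every test.

G1 stuck-at-1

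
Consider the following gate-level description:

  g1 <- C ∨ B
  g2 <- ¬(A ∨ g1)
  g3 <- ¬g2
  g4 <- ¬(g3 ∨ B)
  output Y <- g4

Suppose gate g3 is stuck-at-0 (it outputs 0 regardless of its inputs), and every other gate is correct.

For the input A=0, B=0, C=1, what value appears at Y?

Propagate with g3 forced: g1=1, g2=0, g3=0 [stuck-at-0], g4=1.
So Y = 1. (Without the fault it would be 0.)

1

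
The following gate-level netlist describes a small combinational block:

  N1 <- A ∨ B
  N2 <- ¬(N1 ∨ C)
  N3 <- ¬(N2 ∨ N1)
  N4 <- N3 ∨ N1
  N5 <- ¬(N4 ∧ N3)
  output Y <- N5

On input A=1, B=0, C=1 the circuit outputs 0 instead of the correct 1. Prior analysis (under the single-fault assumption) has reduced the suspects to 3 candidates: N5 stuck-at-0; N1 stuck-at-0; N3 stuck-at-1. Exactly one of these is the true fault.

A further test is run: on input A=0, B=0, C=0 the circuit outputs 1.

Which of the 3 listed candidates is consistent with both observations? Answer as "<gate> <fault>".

Evaluate each candidate on input A=0, B=0, C=0:
  N5 stuck-at-0: N1=0, N2=1, N3=0, N4=0, N5=0 [stuck-at-0] → 0 — eliminated
  N1 stuck-at-0: N1=0 [stuck-at-0], N2=1, N3=0, N4=0, N5=1 → 1 — matches
  N3 stuck-at-1: N1=0, N2=1, N3=1 [stuck-at-1], N4=1, N5=0 → 0 — eliminated
Only N1 stuck-at-0 reproduces the observed 1.

N1 stuck-at-0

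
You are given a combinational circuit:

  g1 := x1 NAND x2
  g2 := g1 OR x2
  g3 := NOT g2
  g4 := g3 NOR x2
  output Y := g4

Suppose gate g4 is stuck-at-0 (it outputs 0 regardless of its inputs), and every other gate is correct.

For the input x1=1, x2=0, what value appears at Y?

Propagate with g4 forced: g1=1, g2=1, g3=0, g4=0 [stuck-at-0].
So Y = 0. (Without the fault it would be 1.)

0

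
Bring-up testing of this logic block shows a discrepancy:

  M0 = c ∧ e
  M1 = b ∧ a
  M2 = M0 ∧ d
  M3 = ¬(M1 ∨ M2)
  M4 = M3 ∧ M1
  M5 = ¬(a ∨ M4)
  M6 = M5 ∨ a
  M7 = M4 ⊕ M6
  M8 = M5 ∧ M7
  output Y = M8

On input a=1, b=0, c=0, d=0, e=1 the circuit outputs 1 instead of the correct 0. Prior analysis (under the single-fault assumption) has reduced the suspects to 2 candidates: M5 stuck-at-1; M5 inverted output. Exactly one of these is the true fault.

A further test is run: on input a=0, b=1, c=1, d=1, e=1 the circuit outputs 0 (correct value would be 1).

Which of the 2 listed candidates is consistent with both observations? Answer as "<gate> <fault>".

M5 inverted output

Evaluate each candidate on input a=0, b=1, c=1, d=1, e=1:
  M5 stuck-at-1: M0=1, M1=0, M2=1, M3=0, M4=0, M5=1 [stuck-at-1], M6=1, M7=1, M8=1 → 1 — eliminated
  M5 inverted output: M0=1, M1=0, M2=1, M3=0, M4=0, M5=0 [inverted output], M6=0, M7=0, M8=0 → 0 — matches
Only M5 inverted output reproduces the observed 0.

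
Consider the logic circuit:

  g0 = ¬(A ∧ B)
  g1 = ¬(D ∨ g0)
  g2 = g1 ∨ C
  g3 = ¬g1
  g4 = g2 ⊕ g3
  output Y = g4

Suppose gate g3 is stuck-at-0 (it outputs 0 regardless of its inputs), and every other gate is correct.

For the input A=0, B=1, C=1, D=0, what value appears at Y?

1

Propagate with g3 forced: g0=1, g1=0, g2=1, g3=0 [stuck-at-0], g4=1.
So Y = 1. (Without the fault it would be 0.)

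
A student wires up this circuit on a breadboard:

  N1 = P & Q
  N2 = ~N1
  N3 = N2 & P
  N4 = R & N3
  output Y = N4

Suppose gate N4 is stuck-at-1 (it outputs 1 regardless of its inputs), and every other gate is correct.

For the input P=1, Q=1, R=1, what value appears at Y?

1

Propagate with N4 forced: N1=1, N2=0, N3=0, N4=1 [stuck-at-1].
So Y = 1. (Without the fault it would be 0.)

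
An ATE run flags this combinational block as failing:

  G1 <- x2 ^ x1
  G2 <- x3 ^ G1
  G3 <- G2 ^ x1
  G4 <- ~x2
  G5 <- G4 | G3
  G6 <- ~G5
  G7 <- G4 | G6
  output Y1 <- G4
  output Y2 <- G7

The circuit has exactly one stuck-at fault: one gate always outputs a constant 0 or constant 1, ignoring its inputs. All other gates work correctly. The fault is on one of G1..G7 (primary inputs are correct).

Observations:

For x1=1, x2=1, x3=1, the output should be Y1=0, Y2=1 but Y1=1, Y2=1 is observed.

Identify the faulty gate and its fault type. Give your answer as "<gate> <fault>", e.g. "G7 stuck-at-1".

G4 stuck-at-1

Fault-free values for test 1 (x1=1, x2=1, x3=1): G1=0, G2=1, G3=0, G4=0, G5=0, G6=1, G7=1, giving Y1=0, Y2=1. Observed Y1=1, Y2=1.
Test 1: faults giving observed Y1=1, Y2=1 are {G4 stuck-at-1}.
Only G4 stuck-at-1 is consistent with every test.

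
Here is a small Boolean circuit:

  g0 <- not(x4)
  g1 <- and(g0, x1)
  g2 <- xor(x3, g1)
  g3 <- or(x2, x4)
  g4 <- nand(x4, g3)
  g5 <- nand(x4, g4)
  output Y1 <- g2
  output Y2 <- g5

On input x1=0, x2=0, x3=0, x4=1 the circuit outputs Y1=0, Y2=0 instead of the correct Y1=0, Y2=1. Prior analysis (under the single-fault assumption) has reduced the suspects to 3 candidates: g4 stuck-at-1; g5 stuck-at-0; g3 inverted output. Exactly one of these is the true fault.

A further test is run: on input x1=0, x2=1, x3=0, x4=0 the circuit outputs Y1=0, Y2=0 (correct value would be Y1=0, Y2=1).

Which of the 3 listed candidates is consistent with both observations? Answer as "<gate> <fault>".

Evaluate each candidate on input x1=0, x2=1, x3=0, x4=0:
  g4 stuck-at-1: g0=1, g1=0, g2=0, g3=1, g4=1 [stuck-at-1], g5=1 → Y1=0, Y2=1 — eliminated
  g5 stuck-at-0: g0=1, g1=0, g2=0, g3=1, g4=1, g5=0 [stuck-at-0] → Y1=0, Y2=0 — matches
  g3 inverted output: g0=1, g1=0, g2=0, g3=0 [inverted output], g4=1, g5=1 → Y1=0, Y2=1 — eliminated
Only g5 stuck-at-0 reproduces the observed Y1=0, Y2=0.

g5 stuck-at-0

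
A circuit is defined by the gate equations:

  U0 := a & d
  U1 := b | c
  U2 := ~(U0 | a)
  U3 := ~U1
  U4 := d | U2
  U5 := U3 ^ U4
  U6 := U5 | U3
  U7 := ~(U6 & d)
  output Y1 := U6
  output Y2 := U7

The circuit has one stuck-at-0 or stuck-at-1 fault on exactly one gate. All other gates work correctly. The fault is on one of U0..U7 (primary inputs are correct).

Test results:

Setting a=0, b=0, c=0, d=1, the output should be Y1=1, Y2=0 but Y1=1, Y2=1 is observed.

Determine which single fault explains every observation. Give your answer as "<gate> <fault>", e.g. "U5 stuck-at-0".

U7 stuck-at-1

Fault-free values for test 1 (a=0, b=0, c=0, d=1): U0=0, U1=0, U2=1, U3=1, U4=1, U5=0, U6=1, U7=0, giving Y1=1, Y2=0. Observed Y1=1, Y2=1.
Test 1: faults giving observed Y1=1, Y2=1 are {U7 stuck-at-1}.
Only U7 stuck-at-1 is consistent with every test.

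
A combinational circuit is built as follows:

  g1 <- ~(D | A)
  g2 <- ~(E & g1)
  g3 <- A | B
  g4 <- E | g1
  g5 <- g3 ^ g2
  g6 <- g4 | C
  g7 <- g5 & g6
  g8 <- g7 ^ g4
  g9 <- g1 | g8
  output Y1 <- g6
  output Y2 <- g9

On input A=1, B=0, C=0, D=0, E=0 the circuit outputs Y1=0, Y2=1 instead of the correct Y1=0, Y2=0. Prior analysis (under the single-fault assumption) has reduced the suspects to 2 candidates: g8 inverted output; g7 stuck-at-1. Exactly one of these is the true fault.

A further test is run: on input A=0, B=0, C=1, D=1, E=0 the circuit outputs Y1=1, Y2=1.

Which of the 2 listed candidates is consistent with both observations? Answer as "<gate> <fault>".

g7 stuck-at-1

Evaluate each candidate on input A=0, B=0, C=1, D=1, E=0:
  g8 inverted output: g1=0, g2=1, g3=0, g4=0, g5=1, g6=1, g7=1, g8=0 [inverted output], g9=0 → Y1=1, Y2=0 — eliminated
  g7 stuck-at-1: g1=0, g2=1, g3=0, g4=0, g5=1, g6=1, g7=1 [stuck-at-1], g8=1, g9=1 → Y1=1, Y2=1 — matches
Only g7 stuck-at-1 reproduces the observed Y1=1, Y2=1.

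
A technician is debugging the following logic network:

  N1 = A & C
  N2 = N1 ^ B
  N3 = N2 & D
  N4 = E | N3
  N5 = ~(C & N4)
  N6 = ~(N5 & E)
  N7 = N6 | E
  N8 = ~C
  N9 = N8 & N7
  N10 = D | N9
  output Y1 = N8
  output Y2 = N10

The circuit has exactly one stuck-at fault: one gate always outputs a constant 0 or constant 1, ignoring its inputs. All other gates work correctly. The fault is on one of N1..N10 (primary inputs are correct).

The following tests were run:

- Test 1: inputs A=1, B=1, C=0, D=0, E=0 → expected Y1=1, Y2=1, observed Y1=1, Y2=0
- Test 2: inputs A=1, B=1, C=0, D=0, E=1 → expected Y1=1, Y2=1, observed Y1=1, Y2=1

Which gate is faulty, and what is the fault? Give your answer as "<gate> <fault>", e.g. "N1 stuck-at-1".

N6 stuck-at-0

Fault-free values for test 1 (A=1, B=1, C=0, D=0, E=0): N1=0, N2=1, N3=0, N4=0, N5=1, N6=1, N7=1, N8=1, N9=1, N10=1, giving Y1=1, Y2=1. Observed Y1=1, Y2=0.
Test 1: faults giving observed Y1=1, Y2=0 are {N6 stuck-at-0, N7 stuck-at-0, N9 stuck-at-0, N10 stuck-at-0}.
Test 2 (A=1, B=1, C=0, D=0, E=1): fault-free N1=0, N2=1, N3=0, N4=1, N5=1, N6=0, N7=1, N8=1, N9=1, N10=1 → Y1=1, Y2=1; observed Y1=1, Y2=1. Eliminates N7 stuck-at-0, N9 stuck-at-0, N10 stuck-at-0.
Only N6 stuck-at-0 is consistent with every test.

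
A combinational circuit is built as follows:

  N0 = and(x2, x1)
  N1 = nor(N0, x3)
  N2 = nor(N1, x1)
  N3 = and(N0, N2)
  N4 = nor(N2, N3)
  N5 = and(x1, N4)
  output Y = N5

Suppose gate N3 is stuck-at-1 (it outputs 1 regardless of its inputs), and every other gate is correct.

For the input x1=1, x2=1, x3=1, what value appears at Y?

0

Propagate with N3 forced: N0=1, N1=0, N2=0, N3=1 [stuck-at-1], N4=0, N5=0.
So Y = 0. (Without the fault it would be 1.)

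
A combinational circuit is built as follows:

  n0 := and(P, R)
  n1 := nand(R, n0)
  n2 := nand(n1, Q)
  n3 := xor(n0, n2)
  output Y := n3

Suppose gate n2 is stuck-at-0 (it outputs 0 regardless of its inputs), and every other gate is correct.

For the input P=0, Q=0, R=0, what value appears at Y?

Propagate with n2 forced: n0=0, n1=1, n2=0 [stuck-at-0], n3=0.
So Y = 0. (Without the fault it would be 1.)

0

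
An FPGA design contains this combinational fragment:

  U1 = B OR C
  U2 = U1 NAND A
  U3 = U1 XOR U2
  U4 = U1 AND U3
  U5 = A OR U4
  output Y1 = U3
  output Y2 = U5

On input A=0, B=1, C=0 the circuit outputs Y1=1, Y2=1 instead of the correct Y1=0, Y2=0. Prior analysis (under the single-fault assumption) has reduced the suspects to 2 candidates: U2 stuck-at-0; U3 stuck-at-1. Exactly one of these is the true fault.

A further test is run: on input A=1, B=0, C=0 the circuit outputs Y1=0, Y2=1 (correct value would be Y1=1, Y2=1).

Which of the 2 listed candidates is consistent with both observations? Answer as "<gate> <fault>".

Evaluate each candidate on input A=1, B=0, C=0:
  U2 stuck-at-0: U1=0, U2=0 [stuck-at-0], U3=0, U4=0, U5=1 → Y1=0, Y2=1 — matches
  U3 stuck-at-1: U1=0, U2=1, U3=1 [stuck-at-1], U4=0, U5=1 → Y1=1, Y2=1 — eliminated
Only U2 stuck-at-0 reproduces the observed Y1=0, Y2=1.

U2 stuck-at-0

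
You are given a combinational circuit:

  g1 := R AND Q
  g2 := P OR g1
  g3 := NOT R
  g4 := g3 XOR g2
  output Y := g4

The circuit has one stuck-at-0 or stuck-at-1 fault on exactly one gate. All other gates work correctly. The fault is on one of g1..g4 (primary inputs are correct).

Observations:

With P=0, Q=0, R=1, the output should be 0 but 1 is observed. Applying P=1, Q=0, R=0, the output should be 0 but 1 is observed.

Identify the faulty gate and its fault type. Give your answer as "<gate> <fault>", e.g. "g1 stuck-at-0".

g4 stuck-at-1

Fault-free values for test 1 (P=0, Q=0, R=1): g1=0, g2=0, g3=0, g4=0, giving Y=0. Observed 1.
Test 1: faults giving observed 1 are {g1 stuck-at-1, g2 stuck-at-1, g3 stuck-at-1, g4 stuck-at-1}.
Test 2 (P=1, Q=0, R=0): fault-free g1=0, g2=1, g3=1, g4=0 → 0; observed 1. Eliminates g1 stuck-at-1, g2 stuck-at-1, g3 stuck-at-1.
Only g4 stuck-at-1 is consistent with every test.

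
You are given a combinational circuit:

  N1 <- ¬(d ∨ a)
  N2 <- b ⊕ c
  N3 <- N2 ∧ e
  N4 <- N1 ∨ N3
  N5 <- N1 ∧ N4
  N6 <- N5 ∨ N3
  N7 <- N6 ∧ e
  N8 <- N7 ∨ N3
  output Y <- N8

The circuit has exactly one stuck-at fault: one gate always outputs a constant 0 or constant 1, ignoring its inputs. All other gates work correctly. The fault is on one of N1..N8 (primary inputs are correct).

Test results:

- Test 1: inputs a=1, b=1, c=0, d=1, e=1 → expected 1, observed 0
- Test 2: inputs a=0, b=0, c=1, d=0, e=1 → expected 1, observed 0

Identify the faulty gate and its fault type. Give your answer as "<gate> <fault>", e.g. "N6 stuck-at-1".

Fault-free values for test 1 (a=1, b=1, c=0, d=1, e=1): N1=0, N2=1, N3=1, N4=1, N5=0, N6=1, N7=1, N8=1, giving Y=1. Observed 0.
Test 1: faults giving observed 0 are {N2 stuck-at-0, N3 stuck-at-0, N8 stuck-at-0}.
Test 2 (a=0, b=0, c=1, d=0, e=1): fault-free N1=1, N2=1, N3=1, N4=1, N5=1, N6=1, N7=1, N8=1 → 1; observed 0. Eliminates N2 stuck-at-0, N3 stuck-at-0.
Only N8 stuck-at-0 is consistent with every test.

N8 stuck-at-0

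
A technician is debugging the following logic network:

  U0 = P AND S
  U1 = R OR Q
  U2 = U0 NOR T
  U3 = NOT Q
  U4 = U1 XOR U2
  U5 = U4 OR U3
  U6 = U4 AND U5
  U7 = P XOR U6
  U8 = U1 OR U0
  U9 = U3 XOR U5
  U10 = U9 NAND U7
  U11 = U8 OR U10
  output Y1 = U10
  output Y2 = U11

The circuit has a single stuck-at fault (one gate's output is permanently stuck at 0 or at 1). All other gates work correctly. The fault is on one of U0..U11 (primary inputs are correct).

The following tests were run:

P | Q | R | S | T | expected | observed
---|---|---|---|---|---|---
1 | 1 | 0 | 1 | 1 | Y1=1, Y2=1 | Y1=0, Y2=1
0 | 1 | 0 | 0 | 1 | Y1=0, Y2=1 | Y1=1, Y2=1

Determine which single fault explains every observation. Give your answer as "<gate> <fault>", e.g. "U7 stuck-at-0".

U6 stuck-at-0

Fault-free values for test 1 (P=1, Q=1, R=0, S=1, T=1): U0=1, U1=1, U2=0, U3=0, U4=1, U5=1, U6=1, U7=0, U8=1, U9=1, U10=1, U11=1, giving Y1=1, Y2=1. Observed Y1=0, Y2=1.
Test 1: faults giving observed Y1=0, Y2=1 are {U6 stuck-at-0, U7 stuck-at-1, U10 stuck-at-0}.
Test 2 (P=0, Q=1, R=0, S=0, T=1): fault-free U0=0, U1=1, U2=0, U3=0, U4=1, U5=1, U6=1, U7=1, U8=1, U9=1, U10=0, U11=1 → Y1=0, Y2=1; observed Y1=1, Y2=1. Eliminates U7 stuck-at-1, U10 stuck-at-0.
Only U6 stuck-at-0 is consistent with every test.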